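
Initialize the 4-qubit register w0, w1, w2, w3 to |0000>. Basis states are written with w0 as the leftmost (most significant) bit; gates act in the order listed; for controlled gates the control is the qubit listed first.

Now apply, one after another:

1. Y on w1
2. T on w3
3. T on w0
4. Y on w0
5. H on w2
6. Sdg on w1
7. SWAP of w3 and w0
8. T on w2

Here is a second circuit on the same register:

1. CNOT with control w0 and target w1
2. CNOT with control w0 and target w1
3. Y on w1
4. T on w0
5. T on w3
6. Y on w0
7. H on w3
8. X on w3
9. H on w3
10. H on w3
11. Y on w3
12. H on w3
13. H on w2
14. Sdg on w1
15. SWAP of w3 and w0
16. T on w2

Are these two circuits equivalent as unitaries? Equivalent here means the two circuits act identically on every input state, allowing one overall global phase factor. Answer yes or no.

No, they are not equivalent — no single phase factor reconciles the two unitaries.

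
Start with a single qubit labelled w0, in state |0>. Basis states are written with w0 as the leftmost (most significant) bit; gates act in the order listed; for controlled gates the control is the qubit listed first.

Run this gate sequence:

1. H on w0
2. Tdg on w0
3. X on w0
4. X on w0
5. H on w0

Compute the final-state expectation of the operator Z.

The observable Z averages to sqrt(2)/2.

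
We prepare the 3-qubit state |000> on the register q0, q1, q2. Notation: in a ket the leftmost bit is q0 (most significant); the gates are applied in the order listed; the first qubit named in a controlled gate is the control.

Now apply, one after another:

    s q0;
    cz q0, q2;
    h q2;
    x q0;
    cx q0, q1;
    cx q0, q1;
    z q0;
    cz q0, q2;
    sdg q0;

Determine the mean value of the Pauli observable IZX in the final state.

In the final state, IZX has expectation -1.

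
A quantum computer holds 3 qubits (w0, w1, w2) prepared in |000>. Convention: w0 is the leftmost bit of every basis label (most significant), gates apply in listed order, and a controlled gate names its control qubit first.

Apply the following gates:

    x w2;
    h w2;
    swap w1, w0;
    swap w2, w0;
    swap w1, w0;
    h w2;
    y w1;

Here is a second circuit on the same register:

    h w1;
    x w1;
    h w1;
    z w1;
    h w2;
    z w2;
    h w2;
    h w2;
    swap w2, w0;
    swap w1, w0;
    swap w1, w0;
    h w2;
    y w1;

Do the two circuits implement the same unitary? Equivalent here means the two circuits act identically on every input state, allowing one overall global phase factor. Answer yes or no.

No: there is an input state on which the two circuits produce genuinely different outputs (not merely differing by a phase).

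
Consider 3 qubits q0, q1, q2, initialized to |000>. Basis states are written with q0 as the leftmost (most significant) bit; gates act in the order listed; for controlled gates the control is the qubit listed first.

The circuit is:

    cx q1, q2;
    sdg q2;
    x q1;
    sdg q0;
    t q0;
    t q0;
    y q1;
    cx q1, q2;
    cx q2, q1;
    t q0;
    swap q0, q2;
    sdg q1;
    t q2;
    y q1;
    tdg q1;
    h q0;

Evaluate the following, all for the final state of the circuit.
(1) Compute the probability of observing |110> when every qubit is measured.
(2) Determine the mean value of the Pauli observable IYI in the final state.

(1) A full measurement returns |110> with probability 1/2.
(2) The expectation value of IYI is 0.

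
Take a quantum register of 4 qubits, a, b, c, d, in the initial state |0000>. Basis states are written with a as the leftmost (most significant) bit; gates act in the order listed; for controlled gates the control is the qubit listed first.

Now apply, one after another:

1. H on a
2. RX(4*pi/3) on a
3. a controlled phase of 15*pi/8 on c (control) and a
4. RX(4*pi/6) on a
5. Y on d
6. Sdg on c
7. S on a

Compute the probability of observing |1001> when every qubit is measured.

A full measurement returns |1001> with probability 1/2.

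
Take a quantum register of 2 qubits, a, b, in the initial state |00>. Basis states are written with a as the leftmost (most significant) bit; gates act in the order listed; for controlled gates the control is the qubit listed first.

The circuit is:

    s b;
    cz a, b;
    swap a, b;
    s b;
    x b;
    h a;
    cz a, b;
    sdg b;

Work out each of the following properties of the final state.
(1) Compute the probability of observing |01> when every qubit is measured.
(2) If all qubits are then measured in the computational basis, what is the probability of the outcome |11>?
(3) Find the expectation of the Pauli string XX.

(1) The probability of measuring |01> is 1/2.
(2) Outcome |11> occurs with probability 1/2.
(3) In the final state, XX has expectation 0.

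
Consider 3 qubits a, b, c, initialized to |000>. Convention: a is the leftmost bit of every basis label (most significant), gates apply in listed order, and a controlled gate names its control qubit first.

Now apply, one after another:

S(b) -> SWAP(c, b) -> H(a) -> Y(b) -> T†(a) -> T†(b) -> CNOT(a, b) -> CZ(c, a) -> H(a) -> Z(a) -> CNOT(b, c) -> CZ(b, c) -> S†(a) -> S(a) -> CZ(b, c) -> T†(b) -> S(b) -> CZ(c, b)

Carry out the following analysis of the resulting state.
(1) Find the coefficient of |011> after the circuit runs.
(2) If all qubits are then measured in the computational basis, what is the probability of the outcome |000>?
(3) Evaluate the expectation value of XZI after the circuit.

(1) |011> carries amplitude -I/2 in the final state. Key observation: gates 12-15 undo each other exactly, leaving only the rest of the circuit to track.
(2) The probability of measuring |000> is 1/4.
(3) The observable XZI averages to 1.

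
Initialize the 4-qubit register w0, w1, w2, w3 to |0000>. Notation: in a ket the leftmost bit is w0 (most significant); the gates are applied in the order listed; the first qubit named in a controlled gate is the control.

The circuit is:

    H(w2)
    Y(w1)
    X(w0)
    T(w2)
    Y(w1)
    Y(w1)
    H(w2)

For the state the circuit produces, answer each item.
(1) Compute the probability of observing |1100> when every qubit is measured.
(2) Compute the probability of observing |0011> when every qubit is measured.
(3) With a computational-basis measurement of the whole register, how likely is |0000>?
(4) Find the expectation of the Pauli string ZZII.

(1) A full measurement returns |1100> with probability sqrt(2)/4 + 1/2.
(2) A full measurement returns |0011> with probability 0.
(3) Outcome |0000> occurs with probability 0.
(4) In the final state, ZZII has expectation 1.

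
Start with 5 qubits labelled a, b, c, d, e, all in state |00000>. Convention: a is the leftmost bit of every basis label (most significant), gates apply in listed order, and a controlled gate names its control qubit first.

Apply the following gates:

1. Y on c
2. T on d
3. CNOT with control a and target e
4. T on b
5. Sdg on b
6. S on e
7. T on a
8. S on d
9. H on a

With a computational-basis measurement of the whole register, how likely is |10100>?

The probability of measuring |10100> is 1/2.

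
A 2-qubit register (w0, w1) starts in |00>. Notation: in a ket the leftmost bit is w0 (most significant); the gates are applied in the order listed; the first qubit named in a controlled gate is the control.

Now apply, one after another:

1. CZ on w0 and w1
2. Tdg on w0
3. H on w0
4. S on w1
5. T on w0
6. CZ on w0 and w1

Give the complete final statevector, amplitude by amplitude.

The resulting statevector has amplitude sqrt(2)/2 on |00>, 0 on |01>, sqrt(2)*exp(I*pi/4)/2 on |10>, 0 on |11>.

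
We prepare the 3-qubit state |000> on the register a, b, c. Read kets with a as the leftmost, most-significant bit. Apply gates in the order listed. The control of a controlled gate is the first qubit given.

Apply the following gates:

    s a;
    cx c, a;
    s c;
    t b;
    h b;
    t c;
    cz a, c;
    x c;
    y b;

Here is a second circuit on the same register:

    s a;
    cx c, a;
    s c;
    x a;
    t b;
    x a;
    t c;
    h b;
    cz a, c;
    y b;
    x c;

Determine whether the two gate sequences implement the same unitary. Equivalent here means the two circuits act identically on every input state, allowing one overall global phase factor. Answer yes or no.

Yes — the two circuits implement the same unitary up to a global phase.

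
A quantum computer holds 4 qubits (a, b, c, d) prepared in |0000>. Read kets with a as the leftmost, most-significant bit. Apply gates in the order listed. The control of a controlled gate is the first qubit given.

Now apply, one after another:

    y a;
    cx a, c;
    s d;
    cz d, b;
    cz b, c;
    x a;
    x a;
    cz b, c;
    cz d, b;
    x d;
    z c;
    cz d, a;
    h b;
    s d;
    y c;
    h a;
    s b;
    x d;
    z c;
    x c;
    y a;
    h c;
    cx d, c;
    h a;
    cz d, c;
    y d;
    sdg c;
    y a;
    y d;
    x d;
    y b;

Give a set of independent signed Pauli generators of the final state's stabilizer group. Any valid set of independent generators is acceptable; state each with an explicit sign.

The final state is stabilized by the group generated by +IYII, +IIYI, -ZIII, -IIIZ; other independent generating sets are equally valid. Key observation: the block from step 4 through step 9 cancels to the identity and can be dropped.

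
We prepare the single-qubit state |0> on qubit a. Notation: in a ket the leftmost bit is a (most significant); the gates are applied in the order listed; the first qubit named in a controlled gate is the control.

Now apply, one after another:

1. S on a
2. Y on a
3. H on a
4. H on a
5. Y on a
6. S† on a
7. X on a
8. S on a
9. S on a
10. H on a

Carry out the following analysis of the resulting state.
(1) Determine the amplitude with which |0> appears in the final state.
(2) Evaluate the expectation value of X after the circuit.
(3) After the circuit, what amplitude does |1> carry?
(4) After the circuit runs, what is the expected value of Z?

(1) The amplitude on |0> is -sqrt(2)/2. Key observation: steps 1-6 multiply out to the identity, so the circuit reduces to the remaining gates.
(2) The observable X averages to -1.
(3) The amplitude on |1> is sqrt(2)/2.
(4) The expectation value of Z is 0.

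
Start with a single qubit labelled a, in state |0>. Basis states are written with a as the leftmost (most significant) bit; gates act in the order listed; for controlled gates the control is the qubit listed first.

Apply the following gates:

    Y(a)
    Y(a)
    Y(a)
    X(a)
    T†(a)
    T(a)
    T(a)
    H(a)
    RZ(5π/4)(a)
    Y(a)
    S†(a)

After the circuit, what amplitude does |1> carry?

|1> carries amplitude -sqrt(2)*exp(7*I*pi/8)/2 in the final state.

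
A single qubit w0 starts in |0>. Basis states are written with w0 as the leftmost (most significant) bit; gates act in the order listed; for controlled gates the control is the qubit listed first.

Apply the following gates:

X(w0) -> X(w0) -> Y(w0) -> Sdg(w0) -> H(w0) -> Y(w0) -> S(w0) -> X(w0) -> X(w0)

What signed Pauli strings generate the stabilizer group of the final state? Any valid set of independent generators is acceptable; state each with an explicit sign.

One valid set of independent stabilizer generators is +Y (any independent generating set of the same group is equally correct).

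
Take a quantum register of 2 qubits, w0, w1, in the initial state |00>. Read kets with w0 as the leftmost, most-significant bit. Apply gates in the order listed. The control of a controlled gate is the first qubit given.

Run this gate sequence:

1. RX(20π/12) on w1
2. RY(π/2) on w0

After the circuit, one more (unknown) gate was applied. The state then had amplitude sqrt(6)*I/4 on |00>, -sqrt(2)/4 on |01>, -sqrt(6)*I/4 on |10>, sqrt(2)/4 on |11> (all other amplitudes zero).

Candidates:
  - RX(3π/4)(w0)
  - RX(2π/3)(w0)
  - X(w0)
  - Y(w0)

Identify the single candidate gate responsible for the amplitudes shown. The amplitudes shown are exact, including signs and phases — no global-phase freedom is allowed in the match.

The applied gate was Y(w0).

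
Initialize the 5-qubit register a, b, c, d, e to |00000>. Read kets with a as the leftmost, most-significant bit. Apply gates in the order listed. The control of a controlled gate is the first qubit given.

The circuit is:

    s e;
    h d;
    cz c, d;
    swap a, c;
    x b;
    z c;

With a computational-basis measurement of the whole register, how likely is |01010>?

A full measurement returns |01010> with probability 1/2.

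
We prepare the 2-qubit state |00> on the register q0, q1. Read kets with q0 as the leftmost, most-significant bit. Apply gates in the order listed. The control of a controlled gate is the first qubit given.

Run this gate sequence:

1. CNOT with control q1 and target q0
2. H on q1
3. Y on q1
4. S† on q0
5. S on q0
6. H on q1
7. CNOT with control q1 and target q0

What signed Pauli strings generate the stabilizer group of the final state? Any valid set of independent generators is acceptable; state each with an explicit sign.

One valid set of independent stabilizer generators is -ZI, -IZ (any independent generating set of the same group is equally correct).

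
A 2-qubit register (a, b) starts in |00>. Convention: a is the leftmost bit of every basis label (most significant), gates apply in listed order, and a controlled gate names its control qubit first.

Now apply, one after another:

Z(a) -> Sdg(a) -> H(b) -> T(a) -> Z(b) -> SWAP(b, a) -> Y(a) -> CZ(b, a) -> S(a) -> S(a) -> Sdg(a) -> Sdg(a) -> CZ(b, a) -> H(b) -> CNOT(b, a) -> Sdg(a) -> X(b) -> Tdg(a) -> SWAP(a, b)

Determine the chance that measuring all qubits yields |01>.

Outcome |01> occurs with probability 1/4.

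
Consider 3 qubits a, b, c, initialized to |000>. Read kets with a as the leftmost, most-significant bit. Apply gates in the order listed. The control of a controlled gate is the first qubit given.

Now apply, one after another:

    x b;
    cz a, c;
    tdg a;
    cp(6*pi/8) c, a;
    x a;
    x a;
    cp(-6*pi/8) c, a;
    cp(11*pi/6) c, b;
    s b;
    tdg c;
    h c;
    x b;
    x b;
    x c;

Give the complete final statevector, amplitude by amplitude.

After the circuit, the state carries amplitude sqrt(2)*I/2 on |010>, sqrt(2)*I/2 on |011>, and 0 on every other basis state. Key observation: gates 4-7 undo each other exactly, leaving only the rest of the circuit to track.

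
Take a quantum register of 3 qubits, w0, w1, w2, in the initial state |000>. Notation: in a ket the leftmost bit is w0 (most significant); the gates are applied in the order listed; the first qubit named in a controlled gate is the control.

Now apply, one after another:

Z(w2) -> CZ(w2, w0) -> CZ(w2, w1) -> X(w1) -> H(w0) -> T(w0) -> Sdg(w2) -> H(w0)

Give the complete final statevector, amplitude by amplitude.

The final amplitudes are 1/2 + exp(I*pi/4)/2 on |010>, 1/2 - exp(I*pi/4)/2 on |110>, and 0 on every other basis state.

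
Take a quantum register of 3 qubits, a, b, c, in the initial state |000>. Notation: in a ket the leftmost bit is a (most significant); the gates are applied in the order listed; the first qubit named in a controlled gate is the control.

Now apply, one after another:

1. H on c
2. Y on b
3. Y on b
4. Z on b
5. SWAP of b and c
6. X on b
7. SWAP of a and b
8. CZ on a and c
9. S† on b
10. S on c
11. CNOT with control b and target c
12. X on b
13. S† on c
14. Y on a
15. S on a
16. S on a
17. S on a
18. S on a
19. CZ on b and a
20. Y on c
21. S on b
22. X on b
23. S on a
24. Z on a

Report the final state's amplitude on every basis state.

The final amplitudes are sqrt(2)*I/2 on |001>, sqrt(2)/2 on |101>, and 0 on every other basis state.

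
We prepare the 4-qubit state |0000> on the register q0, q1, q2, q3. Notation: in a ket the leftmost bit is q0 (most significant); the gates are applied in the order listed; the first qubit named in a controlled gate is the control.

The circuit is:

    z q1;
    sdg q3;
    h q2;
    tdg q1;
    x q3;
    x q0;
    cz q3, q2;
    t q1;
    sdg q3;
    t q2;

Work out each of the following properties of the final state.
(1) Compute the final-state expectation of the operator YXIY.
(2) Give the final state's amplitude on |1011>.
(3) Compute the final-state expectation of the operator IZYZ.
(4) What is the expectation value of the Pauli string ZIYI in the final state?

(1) The expectation value of YXIY is 0.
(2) The amplitude on |1011> is sqrt(2)*exp(3*I*pi/4)/2.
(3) In the final state, IZYZ has expectation sqrt(2)/2.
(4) The observable ZIYI averages to sqrt(2)/2.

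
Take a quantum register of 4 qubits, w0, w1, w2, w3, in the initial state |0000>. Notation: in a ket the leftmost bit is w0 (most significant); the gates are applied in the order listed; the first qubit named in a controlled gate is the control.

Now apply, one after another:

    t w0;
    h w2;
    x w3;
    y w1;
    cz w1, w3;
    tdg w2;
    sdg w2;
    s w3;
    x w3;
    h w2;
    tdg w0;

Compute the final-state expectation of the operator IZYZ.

The expectation value of IZYZ is -sqrt(2)/2.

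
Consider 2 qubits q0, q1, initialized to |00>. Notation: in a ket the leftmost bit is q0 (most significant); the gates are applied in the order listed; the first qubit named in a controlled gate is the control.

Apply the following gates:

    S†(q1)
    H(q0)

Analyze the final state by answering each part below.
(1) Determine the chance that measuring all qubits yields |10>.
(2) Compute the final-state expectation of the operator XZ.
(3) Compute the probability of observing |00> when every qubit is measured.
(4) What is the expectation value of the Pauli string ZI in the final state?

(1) A full measurement returns |10> with probability 1/2.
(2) The expectation value of XZ is 1.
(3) A full measurement returns |00> with probability 1/2.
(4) The observable ZI averages to 0.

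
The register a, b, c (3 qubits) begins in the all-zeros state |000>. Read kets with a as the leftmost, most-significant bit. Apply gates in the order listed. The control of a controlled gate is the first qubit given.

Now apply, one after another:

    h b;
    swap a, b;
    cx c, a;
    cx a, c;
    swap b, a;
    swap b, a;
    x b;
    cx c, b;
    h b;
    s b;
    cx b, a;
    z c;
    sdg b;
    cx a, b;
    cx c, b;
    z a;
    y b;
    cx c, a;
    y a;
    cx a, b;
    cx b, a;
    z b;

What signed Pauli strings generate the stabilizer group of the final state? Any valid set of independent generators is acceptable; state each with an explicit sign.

One valid set of independent stabilizer generators is +IXZ, +IZX, -ZII (any independent generating set of the same group is equally correct).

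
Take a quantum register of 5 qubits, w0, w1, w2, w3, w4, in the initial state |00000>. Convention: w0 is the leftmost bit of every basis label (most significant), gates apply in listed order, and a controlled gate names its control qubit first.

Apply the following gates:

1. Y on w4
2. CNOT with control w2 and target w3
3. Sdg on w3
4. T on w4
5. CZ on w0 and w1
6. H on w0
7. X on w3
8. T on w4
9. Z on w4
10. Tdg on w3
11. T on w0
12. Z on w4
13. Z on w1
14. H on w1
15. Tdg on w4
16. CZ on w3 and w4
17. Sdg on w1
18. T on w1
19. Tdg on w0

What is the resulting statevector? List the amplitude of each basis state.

The final amplitudes are -I/2 on |00011>, -exp(I*pi/4)/2 on |01011>, -I/2 on |10011>, -exp(I*pi/4)/2 on |11011>, and 0 on every other basis state.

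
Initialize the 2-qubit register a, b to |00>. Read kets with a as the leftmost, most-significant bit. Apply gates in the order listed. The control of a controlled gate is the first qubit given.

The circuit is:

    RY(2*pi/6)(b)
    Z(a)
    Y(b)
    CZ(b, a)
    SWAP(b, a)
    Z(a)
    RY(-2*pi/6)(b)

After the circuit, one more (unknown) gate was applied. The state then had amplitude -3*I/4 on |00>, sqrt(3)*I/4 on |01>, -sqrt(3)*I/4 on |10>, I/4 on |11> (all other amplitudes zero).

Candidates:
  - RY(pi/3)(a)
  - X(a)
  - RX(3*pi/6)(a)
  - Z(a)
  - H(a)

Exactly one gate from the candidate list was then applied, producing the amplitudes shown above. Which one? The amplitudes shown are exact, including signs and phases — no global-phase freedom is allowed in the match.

It was X(a) that produced the state shown.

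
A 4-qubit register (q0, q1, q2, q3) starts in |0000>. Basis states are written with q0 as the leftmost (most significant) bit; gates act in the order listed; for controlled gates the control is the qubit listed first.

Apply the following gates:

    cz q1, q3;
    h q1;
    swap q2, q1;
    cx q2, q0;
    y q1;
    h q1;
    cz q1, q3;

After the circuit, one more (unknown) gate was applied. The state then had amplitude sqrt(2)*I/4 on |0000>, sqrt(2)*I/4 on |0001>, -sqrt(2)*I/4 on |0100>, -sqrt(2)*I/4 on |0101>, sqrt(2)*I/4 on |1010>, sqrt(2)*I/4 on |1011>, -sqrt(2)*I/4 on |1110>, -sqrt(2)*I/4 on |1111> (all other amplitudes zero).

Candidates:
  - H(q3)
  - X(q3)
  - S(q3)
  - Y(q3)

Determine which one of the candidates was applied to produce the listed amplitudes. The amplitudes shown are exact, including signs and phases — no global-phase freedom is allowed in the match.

The applied gate was H(q3).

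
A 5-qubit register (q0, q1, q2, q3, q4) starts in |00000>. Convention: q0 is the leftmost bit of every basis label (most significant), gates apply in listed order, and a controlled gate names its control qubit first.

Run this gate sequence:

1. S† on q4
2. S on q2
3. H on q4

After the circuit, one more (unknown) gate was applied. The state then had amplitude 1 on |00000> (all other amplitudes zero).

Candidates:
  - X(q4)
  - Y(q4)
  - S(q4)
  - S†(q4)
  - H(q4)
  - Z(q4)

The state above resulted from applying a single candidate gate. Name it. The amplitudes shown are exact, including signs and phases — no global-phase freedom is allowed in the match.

It was H(q4) that produced the state shown.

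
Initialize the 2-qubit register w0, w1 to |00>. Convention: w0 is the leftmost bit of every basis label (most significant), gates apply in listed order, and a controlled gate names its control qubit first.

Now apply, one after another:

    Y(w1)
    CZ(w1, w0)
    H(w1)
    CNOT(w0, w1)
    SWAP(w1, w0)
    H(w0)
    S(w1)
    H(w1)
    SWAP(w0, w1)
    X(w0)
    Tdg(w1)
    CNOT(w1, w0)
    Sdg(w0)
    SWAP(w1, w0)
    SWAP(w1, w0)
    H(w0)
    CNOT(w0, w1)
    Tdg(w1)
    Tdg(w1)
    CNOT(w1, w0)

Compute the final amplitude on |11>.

The amplitude on |11> is (-1 + I)*exp(3*I*pi/4)/2.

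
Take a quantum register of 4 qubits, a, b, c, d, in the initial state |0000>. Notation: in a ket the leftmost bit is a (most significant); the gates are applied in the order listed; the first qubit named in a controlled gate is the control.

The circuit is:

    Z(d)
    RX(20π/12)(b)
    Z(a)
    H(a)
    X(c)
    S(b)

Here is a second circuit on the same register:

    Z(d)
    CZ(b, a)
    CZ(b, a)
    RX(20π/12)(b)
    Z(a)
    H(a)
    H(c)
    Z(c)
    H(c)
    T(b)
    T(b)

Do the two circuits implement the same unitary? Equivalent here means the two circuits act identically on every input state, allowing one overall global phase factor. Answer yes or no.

Yes: on every input state the two circuits agree up to one overall phase factor.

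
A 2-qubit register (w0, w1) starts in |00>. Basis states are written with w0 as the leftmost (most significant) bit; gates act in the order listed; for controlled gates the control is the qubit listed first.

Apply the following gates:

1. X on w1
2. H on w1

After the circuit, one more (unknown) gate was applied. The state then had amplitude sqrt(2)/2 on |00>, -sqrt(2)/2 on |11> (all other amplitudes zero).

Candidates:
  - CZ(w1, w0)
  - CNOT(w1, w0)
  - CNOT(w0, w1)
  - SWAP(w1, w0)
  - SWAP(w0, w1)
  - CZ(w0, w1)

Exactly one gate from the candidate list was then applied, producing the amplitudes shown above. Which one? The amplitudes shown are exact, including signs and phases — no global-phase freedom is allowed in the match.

It was CNOT(w1, w0) that produced the state shown.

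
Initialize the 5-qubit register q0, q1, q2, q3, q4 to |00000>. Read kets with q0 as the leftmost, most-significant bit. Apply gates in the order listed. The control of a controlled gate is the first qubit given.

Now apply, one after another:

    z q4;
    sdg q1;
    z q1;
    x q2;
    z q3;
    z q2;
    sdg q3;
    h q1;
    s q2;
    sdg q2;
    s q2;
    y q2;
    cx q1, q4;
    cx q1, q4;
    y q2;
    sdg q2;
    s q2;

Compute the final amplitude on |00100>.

|00100> carries amplitude -sqrt(2)*I/2 in the final state.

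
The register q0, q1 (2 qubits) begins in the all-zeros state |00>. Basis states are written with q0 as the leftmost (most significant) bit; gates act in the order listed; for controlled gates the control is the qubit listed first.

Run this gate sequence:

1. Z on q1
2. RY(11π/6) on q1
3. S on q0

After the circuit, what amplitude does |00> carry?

|00> carries amplitude -sqrt(6)/4 - sqrt(2)/4 in the final state.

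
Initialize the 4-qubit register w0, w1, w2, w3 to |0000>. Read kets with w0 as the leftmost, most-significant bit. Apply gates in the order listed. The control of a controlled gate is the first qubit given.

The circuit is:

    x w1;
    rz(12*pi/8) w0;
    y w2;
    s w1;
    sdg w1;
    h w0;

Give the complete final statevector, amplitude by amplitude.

The resulting statevector has amplitude -sqrt(2)*exp(3*I*pi/4)/2 on |0110>, -sqrt(2)*exp(3*I*pi/4)/2 on |1110>, and 0 on every other basis state. Key observation: gates 4-5 undo each other exactly, leaving only the rest of the circuit to track.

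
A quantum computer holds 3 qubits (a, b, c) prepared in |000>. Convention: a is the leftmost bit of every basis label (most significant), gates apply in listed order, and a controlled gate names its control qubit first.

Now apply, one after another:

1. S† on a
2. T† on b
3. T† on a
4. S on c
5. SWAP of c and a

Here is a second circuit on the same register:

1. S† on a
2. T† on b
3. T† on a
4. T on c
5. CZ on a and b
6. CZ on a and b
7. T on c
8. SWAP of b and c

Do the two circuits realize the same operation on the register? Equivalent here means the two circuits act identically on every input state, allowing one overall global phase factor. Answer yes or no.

No — the two circuits implement different unitaries, even allowing a global phase.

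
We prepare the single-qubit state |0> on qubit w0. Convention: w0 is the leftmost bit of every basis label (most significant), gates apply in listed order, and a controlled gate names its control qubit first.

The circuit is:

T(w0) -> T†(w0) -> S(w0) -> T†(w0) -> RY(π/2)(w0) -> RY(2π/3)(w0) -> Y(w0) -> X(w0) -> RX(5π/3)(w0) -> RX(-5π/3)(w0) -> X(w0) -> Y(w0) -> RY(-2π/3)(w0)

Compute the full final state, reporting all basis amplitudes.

The final amplitudes are sqrt(2)/2 on |0>, sqrt(2)/2 on |1>.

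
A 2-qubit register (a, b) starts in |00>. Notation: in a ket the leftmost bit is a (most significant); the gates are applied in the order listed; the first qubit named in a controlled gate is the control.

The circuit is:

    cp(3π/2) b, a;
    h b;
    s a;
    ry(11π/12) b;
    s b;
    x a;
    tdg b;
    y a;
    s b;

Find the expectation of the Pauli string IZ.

The expectation value of IZ is -sqrt(6)/4 + sqrt(2)/4.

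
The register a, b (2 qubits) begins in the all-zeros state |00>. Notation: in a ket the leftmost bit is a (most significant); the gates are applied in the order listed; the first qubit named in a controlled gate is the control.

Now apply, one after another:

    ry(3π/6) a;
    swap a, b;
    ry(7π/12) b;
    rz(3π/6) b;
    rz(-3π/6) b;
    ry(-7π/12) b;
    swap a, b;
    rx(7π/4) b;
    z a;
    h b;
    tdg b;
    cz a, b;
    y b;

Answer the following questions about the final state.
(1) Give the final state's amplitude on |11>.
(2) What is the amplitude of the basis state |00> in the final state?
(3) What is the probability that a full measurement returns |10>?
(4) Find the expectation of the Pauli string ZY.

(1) The amplitude on |11> is -sqrt(2 - sqrt(2))/4 + I*sqrt(sqrt(2) + 2)/4.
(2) |00> carries amplitude -sqrt(2 - sqrt(2))*exp(3*I*pi/4)/4 + sqrt(sqrt(2) + 2)*exp(I*pi/4)/4 in the final state.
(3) Outcome |10> occurs with probability 1/4.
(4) The observable ZY averages to -1.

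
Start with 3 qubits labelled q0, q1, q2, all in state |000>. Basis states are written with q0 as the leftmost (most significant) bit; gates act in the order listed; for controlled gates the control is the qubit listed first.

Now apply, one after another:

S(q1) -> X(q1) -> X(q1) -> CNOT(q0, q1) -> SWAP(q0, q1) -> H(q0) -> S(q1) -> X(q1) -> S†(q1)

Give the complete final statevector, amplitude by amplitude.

The resulting statevector has amplitude -sqrt(2)*I/2 on |010>, -sqrt(2)*I/2 on |110>, and 0 on every other basis state.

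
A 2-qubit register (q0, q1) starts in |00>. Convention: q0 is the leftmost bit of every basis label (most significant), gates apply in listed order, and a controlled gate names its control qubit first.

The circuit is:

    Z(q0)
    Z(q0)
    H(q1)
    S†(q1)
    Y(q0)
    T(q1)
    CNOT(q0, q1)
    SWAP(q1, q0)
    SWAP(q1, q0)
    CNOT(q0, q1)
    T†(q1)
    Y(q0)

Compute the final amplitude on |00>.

The final state's coefficient on |00> equals sqrt(2)/2.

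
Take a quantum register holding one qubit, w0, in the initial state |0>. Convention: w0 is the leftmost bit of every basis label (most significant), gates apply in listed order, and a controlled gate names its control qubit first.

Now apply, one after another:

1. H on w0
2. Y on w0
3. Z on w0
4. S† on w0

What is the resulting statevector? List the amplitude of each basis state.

The final amplitudes are -sqrt(2)*I/2 on |0>, -sqrt(2)/2 on |1>.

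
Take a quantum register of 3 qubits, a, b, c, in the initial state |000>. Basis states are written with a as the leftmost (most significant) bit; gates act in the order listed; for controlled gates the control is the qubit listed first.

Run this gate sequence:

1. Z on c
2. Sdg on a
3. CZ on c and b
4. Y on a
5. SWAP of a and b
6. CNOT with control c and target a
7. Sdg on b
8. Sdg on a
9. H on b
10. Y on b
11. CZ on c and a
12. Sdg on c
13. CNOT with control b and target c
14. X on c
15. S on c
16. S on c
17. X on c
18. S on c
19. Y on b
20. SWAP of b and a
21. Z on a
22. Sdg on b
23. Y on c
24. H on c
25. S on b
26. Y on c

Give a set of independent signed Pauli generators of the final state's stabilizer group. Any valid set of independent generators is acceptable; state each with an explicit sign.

The final state is stabilized by the group generated by +YIZ, -ZIX, +IZI; other independent generating sets are equally valid.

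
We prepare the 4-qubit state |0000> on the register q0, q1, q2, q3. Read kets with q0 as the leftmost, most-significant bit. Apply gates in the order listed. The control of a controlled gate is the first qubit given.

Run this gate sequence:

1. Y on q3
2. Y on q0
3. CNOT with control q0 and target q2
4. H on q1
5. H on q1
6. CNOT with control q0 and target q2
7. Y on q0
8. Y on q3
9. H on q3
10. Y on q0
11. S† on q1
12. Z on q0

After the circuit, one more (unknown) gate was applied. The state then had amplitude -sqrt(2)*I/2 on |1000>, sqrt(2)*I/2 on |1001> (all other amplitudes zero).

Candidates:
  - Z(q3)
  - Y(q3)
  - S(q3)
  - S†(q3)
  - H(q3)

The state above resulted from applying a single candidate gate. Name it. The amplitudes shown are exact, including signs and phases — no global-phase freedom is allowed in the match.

It was Z(q3) that produced the state shown. Key observation: steps 1-8 multiply out to the identity, so the circuit reduces to the remaining gates.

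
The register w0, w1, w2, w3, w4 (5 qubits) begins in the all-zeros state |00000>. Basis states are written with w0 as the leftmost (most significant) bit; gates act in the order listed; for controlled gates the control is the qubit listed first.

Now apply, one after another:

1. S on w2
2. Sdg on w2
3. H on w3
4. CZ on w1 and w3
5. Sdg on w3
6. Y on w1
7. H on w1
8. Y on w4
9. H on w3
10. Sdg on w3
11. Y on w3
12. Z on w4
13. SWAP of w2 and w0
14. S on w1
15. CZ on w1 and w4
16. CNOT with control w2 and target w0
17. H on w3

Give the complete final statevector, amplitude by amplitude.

The final amplitudes are -1/2 - I/2 on |00011>, 1/2 - I/2 on |01011>, and 0 on every other basis state. Key observation: steps 1-2 multiply out to the identity, so the circuit reduces to the remaining gates.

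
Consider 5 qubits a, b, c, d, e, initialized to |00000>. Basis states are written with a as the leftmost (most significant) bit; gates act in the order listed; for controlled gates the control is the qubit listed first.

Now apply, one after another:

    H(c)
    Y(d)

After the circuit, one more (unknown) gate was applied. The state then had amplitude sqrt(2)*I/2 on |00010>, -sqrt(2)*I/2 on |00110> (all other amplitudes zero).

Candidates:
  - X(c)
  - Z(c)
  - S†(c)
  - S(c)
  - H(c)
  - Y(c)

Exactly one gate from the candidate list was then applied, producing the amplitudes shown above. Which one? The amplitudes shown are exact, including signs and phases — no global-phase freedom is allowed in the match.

The unique candidate consistent with the amplitudes is Z(c).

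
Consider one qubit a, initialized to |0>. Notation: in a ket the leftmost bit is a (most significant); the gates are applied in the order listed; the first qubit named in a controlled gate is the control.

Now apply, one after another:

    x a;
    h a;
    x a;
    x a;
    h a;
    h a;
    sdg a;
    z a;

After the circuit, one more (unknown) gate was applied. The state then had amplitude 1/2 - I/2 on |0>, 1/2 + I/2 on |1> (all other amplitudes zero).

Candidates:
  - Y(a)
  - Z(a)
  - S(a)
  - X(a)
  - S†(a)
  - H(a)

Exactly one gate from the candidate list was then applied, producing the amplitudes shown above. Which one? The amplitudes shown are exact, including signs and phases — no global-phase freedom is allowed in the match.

The unique candidate consistent with the amplitudes is H(a). Key observation: gates 2-5 undo each other exactly, leaving only the rest of the circuit to track.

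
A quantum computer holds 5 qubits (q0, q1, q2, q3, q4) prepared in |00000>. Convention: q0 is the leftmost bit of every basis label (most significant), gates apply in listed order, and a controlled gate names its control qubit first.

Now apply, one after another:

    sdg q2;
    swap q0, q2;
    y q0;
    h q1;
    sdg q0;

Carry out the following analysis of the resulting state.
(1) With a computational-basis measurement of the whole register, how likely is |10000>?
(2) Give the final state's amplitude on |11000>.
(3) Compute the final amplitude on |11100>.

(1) Outcome |10000> occurs with probability 1/2.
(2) The amplitude on |11000> is sqrt(2)/2.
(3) The amplitude on |11100> is 0.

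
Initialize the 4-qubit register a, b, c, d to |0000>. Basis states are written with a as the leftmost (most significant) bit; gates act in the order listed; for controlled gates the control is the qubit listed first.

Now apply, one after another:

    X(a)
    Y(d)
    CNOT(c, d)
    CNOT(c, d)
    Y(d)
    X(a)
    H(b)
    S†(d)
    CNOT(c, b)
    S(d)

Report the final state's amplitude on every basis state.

The final amplitudes are sqrt(2)/2 on |0000>, sqrt(2)/2 on |0100>, and 0 on every other basis state.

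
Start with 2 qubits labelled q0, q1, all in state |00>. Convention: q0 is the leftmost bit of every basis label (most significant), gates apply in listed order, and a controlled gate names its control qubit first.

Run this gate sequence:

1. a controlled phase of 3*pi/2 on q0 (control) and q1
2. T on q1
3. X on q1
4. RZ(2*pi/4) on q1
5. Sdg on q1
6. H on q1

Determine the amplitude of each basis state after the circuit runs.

The final amplitudes are -sqrt(2)*exp(3*I*pi/4)/2 on |00>, sqrt(2)*exp(3*I*pi/4)/2 on |01>, 0 on |10>, 0 on |11>.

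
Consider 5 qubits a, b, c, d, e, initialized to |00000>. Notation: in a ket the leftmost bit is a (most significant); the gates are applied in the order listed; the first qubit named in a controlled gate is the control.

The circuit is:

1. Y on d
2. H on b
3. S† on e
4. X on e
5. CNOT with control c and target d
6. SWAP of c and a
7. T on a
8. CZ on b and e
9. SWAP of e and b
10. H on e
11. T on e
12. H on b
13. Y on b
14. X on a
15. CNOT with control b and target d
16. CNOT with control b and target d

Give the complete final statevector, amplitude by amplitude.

The resulting statevector has amplitude -sqrt(2)*exp(I*pi/4)/2 on |10011>, -sqrt(2)*exp(I*pi/4)/2 on |11011>, and 0 on every other basis state. Key observation: steps 15-16 multiply out to the identity, so the circuit reduces to the remaining gates.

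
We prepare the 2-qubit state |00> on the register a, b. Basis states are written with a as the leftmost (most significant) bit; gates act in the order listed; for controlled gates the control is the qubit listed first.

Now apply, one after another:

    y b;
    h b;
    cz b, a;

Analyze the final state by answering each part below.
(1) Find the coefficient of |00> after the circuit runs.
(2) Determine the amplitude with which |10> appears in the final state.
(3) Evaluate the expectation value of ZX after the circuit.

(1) |00> carries amplitude sqrt(2)*I/2 in the final state.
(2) |10> carries amplitude 0 in the final state.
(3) The expectation value of ZX is -1.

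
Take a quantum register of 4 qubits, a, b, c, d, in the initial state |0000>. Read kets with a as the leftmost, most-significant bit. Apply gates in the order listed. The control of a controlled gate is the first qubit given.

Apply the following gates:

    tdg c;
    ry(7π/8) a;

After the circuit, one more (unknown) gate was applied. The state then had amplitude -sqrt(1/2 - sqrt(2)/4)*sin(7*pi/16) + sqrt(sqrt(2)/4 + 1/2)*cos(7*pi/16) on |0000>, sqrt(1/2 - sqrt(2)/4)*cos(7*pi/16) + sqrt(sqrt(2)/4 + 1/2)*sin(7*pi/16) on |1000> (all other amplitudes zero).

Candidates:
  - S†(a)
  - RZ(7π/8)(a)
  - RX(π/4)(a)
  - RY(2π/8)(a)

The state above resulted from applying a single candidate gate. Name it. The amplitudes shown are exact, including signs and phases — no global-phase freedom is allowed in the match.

The unique candidate consistent with the amplitudes is RY(2π/8)(a).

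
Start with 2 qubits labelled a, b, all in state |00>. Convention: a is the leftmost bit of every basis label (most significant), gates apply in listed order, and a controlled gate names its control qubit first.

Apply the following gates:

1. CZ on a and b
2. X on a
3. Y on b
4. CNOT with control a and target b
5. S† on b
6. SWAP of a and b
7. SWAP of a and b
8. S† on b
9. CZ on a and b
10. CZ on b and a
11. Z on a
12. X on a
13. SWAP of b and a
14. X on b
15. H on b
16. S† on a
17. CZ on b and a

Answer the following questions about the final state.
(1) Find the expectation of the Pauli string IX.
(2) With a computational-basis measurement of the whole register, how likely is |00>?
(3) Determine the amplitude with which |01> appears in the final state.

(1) The expectation value of IX is -1.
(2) Outcome |00> occurs with probability 1/2.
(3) The amplitude on |01> is sqrt(2)*I/2.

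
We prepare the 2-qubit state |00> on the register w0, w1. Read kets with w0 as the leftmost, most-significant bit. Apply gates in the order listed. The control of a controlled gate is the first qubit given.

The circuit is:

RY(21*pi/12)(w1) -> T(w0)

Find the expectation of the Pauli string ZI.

The expectation value of ZI is 1.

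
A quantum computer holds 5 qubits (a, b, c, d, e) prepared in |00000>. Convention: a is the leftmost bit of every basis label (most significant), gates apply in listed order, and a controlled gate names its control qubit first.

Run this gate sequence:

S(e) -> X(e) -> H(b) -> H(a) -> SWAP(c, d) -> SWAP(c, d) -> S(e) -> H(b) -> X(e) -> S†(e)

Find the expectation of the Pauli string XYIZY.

The expectation value of XYIZY is 0.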